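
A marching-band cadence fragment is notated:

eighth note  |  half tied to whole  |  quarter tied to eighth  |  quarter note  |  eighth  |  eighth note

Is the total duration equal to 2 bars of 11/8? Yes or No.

One bar of 11/8 = 11 eighth notes, so 2 bars = 22.
Each duration in eighth notes: eighth note = 1; half tied to whole (half + whole) = 12; quarter tied to eighth (quarter + eighth) = 3; quarter note = 2; eighth = 1; eighth note = 1.
Altogether 1 + 12 + 3 + 2 + 1 + 1 = 20.
20 falls short of 22, so the answer is No.

No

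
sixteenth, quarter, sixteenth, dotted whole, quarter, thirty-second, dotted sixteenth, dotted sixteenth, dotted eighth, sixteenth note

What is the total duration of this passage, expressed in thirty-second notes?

Express everything in thirty-second notes: sixteenth = 2; quarter = 8; sixteenth = 2; dotted whole = 48; quarter = 8; thirty-second = 1; dotted sixteenth = 3; dotted sixteenth = 3; dotted eighth = 6; sixteenth note = 2.
Sum: 2 + 8 + 2 + 48 + 8 + 1 + 3 + 3 + 6 + 2 = 83 thirty-second notes.

83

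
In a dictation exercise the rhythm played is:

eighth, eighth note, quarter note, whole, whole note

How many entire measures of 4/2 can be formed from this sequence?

One bar of 4/2 = 16 eighth notes.
Express everything in eighth notes: eighth = 1; eighth note = 1; quarter note = 2; whole = 8; whole note = 8.
Adding: 1 + 1 + 2 + 8 + 8 = 20.
20 ÷ 16 = 1 complete bar with 4 left over.

1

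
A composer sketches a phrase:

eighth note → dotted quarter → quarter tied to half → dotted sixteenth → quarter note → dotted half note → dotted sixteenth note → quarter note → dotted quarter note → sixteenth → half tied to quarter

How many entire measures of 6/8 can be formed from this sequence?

5

One bar of 6/8 = 24 thirty-second notes.
Each duration in thirty-second notes: eighth note = 4; dotted quarter = 12; quarter tied to half (quarter + half) = 24; dotted sixteenth = 3; quarter note = 8; dotted half note = 24; dotted sixteenth note = 3; quarter note = 8; dotted quarter note = 12; sixteenth = 2; half tied to quarter (half + quarter) = 24.
Sum: 4 + 12 + 24 + 3 + 8 + 24 + 3 + 8 + 12 + 2 + 24 = 124.
124 ÷ 24 = 5 complete bars with 4 left over.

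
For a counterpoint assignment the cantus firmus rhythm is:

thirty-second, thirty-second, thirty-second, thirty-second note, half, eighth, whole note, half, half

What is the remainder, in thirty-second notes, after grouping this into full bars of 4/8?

8

One bar of 4/8 = 16 thirty-second notes.
Each duration in thirty-second notes: thirty-second = 1; thirty-second = 1; thirty-second = 1; thirty-second note = 1; half = 16; eighth = 4; whole note = 32; half = 16; half = 16.
Adding: 1 + 1 + 1 + 1 + 16 + 4 + 32 + 16 + 16 = 88.
88 ÷ 16 = 5 complete bars with 8 thirty-second notes remaining.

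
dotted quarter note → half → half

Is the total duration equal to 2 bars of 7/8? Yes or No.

One bar of 7/8 = 7 eighth notes, so 2 bars = 14.
Each duration in eighth notes: dotted quarter note = 3; half = 4; half = 4.
Sum: 3 + 4 + 4 = 11.
11 falls short of 14, so the answer is No.

No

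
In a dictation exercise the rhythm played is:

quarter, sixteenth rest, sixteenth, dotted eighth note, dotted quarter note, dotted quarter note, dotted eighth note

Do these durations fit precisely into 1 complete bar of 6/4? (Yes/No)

One bar of 6/4 = 24 sixteenth notes.
Working in sixteenth notes: quarter = 4; sixteenth rest = 1; sixteenth = 1; dotted eighth note = 3; dotted quarter note = 6; dotted quarter note = 6; dotted eighth note = 3.
Adding: 4 + 1 + 1 + 3 + 6 + 6 + 3 = 24.
24 equals 24, so the answer is Yes.

Yes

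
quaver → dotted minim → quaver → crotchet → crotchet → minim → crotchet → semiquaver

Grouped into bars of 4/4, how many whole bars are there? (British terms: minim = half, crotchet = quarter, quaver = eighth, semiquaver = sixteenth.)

One bar of 4/4 = 16 sixteenth notes.
In sixteenth notes: quaver = 2; dotted minim = 12; quaver = 2; crotchet = 4; crotchet = 4; minim = 8; crotchet = 4; semiquaver = 1.
Adding: 2 + 12 + 2 + 4 + 4 + 8 + 4 + 1 = 37.
37 ÷ 16 = 2 complete bars with 5 left over.

2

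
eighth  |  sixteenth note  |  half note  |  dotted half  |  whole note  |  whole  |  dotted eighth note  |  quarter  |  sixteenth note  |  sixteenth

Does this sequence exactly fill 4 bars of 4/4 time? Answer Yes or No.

Yes

One bar of 4/4 = 16 sixteenth notes, so 4 bars = 64.
Working in sixteenth notes: eighth = 2; sixteenth note = 1; half note = 8; dotted half = 12; whole note = 16; whole = 16; dotted eighth note = 3; quarter = 4; sixteenth note = 1; sixteenth = 1.
Total: 2 + 1 + 8 + 12 + 16 + 16 + 3 + 4 + 1 + 1 = 64.
64 equals 64, so the answer is Yes.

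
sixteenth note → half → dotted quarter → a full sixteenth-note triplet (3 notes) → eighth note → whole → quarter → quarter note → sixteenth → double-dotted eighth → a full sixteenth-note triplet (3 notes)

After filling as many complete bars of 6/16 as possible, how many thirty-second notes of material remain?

One bar of 6/16 = 12 thirty-second notes.
Each duration in thirty-second notes: sixteenth note = 2; half = 16; dotted quarter = 12; a full sixteenth-note triplet (3 notes) (three triplet sixteenths span one eighth) = 4; eighth note = 4; whole = 32; quarter = 8; quarter note = 8; sixteenth = 2; double-dotted eighth = 7; a full sixteenth-note triplet (3 notes) (three triplet sixteenths span one eighth) = 4.
Sum: 2 + 16 + 12 + 4 + 4 + 32 + 8 + 8 + 2 + 7 + 4 = 99.
99 ÷ 12 = 8 complete bars with 3 thirty-second notes remaining.

3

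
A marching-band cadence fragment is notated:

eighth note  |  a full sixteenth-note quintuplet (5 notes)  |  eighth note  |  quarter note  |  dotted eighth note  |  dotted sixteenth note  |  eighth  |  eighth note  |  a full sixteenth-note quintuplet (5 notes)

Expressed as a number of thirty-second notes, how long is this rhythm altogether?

Express everything in thirty-second notes: eighth note = 4; a full sixteenth-note quintuplet (5 notes) (five quintuplet sixteenths span one quarter) = 8; eighth note = 4; quarter note = 8; dotted eighth note = 6; dotted sixteenth note = 3; eighth = 4; eighth note = 4; a full sixteenth-note quintuplet (5 notes) (five quintuplet sixteenths span one quarter) = 8.
Total: 4 + 8 + 4 + 8 + 6 + 3 + 4 + 4 + 8 = 49 thirty-second notes.

49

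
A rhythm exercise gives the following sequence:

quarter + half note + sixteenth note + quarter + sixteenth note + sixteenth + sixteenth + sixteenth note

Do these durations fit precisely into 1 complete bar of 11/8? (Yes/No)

No

One bar of 11/8 = 22 sixteenth notes.
In sixteenth notes: quarter = 4; half note = 8; sixteenth note = 1; quarter = 4; sixteenth note = 1; sixteenth = 1; sixteenth = 1; sixteenth note = 1.
Adding: 4 + 8 + 1 + 4 + 1 + 1 + 1 + 1 = 21.
21 falls short of 22, so the answer is No.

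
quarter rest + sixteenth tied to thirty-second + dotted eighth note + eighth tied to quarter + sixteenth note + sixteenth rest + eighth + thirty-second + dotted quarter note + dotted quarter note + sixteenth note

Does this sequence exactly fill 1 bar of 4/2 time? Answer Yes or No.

One bar of 4/2 = 64 thirty-second notes.
Working in thirty-second notes: quarter rest = 8; sixteenth tied to thirty-second (sixteenth + thirty-second) = 3; dotted eighth note = 6; eighth tied to quarter (eighth + quarter) = 12; sixteenth note = 2; sixteenth rest = 2; eighth = 4; thirty-second = 1; dotted quarter note = 12; dotted quarter note = 12; sixteenth note = 2.
Altogether 8 + 3 + 6 + 12 + 2 + 2 + 4 + 1 + 12 + 12 + 2 = 64.
64 equals 64, so the answer is Yes.

Yes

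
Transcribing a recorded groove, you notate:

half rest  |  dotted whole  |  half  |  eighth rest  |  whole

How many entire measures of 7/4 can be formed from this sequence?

2

One bar of 7/4 = 14 eighth notes.
In eighth notes: half rest = 4; dotted whole = 12; half = 4; eighth rest = 1; whole = 8.
Sum: 4 + 12 + 4 + 1 + 8 = 29.
29 ÷ 14 = 2 complete bars with 1 left over.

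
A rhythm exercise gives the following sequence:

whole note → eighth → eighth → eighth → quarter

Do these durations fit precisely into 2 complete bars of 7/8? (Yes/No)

No

One bar of 7/8 = 7 eighth notes, so 2 bars = 14.
Express everything in eighth notes: whole note = 8; eighth = 1; eighth = 1; eighth = 1; quarter = 2.
Total: 8 + 1 + 1 + 1 + 2 = 13.
13 falls short of 14, so the answer is No.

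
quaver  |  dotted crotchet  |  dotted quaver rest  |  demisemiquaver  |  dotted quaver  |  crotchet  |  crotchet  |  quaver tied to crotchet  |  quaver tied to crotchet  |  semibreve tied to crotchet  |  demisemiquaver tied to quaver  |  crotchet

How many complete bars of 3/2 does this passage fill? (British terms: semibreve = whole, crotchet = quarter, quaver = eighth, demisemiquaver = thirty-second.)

2

One bar of 3/2 = 48 thirty-second notes.
Working in thirty-second notes: quaver = 4; dotted crotchet = 12; dotted quaver rest = 6; demisemiquaver = 1; dotted quaver = 6; crotchet = 8; crotchet = 8; quaver tied to crotchet (quaver + crotchet) = 12; quaver tied to crotchet (quaver + crotchet) = 12; semibreve tied to crotchet (semibreve + crotchet) = 40; demisemiquaver tied to quaver (demisemiquaver + quaver) = 5; crotchet = 8.
Sum: 4 + 12 + 6 + 1 + 6 + 8 + 8 + 12 + 12 + 40 + 5 + 8 = 122.
122 ÷ 48 = 2 complete bars with 26 left over.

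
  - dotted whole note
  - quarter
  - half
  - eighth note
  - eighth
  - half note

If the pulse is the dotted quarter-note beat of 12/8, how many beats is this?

One dotted quarter-note beat = 3 eighth notes.
Working in eighth notes: dotted whole note = 12; quarter = 2; half = 4; eighth note = 1; eighth = 1; half note = 4.
Adding: 12 + 2 + 4 + 1 + 1 + 4 = 24.
24 ÷ 3 = 8 beats.

8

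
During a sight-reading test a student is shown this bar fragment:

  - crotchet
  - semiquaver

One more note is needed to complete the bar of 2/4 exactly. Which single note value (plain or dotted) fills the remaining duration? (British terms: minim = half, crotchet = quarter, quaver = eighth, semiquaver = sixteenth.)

The bar of 2/4 = 8 sixteenth notes.
Convert each value to sixteenth notes: crotchet = 4; semiquaver = 1.
Total: 4 + 1 = 5.
Remaining: 8 − 5 = 3 sixteenth notes, which is a dotted eighth note.

dotted eighth note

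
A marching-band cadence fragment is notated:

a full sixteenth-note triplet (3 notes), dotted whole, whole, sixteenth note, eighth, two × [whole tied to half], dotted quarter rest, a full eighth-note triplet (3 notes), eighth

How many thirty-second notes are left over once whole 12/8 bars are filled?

18

One bar of 12/8 = 24 sixteenth notes.
Express everything in sixteenth notes: a full sixteenth-note triplet (3 notes) (three triplet sixteenths span one eighth) = 2; dotted whole = 24; whole = 16; sixteenth note = 1; eighth = 2; whole tied to half (whole + half) = 24; whole tied to half (whole + half) = 24; dotted quarter rest = 6; a full eighth-note triplet (3 notes) (three triplet eighths span one quarter) = 4; eighth = 2.
Adding: 2 + 24 + 16 + 1 + 2 + 24 + 24 + 6 + 4 + 2 = 105.
105 ÷ 24 = 4 complete bars with 9 sixteenth notes remaining = 18 thirty-second notes.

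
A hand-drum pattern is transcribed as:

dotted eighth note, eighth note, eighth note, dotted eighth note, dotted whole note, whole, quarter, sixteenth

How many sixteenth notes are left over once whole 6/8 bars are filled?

One bar of 6/8 = 12 sixteenth notes.
In sixteenth notes: dotted eighth note = 3; eighth note = 2; eighth note = 2; dotted eighth note = 3; dotted whole note = 24; whole = 16; quarter = 4; sixteenth = 1.
Adding: 3 + 2 + 2 + 3 + 24 + 16 + 4 + 1 = 55.
55 ÷ 12 = 4 complete bars with 7 sixteenth notes remaining.

7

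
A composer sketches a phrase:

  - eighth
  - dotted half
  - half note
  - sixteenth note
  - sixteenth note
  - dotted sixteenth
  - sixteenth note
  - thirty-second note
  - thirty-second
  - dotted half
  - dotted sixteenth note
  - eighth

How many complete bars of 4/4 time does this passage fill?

2

One bar of 4/4 = 32 thirty-second notes.
Working in thirty-second notes: eighth = 4; dotted half = 24; half note = 16; sixteenth note = 2; sixteenth note = 2; dotted sixteenth = 3; sixteenth note = 2; thirty-second note = 1; thirty-second = 1; dotted half = 24; dotted sixteenth note = 3; eighth = 4.
Sum: 4 + 24 + 16 + 2 + 2 + 3 + 2 + 1 + 1 + 24 + 3 + 4 = 86.
86 ÷ 32 = 2 complete bars with 22 left over.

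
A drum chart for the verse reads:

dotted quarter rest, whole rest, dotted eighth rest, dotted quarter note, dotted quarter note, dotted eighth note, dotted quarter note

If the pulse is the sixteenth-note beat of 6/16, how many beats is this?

One sixteenth-note beat = 2 thirty-second notes.
Convert each value to thirty-second notes: dotted quarter rest = 12; whole rest = 32; dotted eighth rest = 6; dotted quarter note = 12; dotted quarter note = 12; dotted eighth note = 6; dotted quarter note = 12.
Total: 12 + 32 + 6 + 12 + 12 + 6 + 12 = 92.
92 ÷ 2 = 46 beats.

46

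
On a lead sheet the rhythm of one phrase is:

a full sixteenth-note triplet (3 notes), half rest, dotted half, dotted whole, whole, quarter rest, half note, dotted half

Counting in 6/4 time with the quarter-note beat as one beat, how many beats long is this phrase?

One quarter-note beat = 2 eighth notes.
Convert each value to eighth notes: a full sixteenth-note triplet (3 notes) (three triplet sixteenths span one eighth) = 1; half rest = 4; dotted half = 6; dotted whole = 12; whole = 8; quarter rest = 2; half note = 4; dotted half = 6.
Sum: 1 + 4 + 6 + 12 + 8 + 2 + 4 + 6 = 43.
43 ÷ 2 = 21.5 beats.

21.5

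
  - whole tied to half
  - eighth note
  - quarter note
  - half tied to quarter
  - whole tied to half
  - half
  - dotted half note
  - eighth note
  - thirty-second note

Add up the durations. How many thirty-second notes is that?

177

Express everything in thirty-second notes: whole tied to half (whole + half) = 48; eighth note = 4; quarter note = 8; half tied to quarter (half + quarter) = 24; whole tied to half (whole + half) = 48; half = 16; dotted half note = 24; eighth note = 4; thirty-second note = 1.
Adding: 48 + 4 + 8 + 24 + 48 + 16 + 24 + 4 + 1 = 177 thirty-second notes.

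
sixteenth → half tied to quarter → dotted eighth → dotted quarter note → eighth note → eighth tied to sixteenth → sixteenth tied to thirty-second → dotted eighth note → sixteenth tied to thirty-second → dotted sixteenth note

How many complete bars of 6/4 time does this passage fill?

1

One bar of 6/4 = 48 thirty-second notes.
In thirty-second notes: sixteenth = 2; half tied to quarter (half + quarter) = 24; dotted eighth = 6; dotted quarter note = 12; eighth note = 4; eighth tied to sixteenth (eighth + sixteenth) = 6; sixteenth tied to thirty-second (sixteenth + thirty-second) = 3; dotted eighth note = 6; sixteenth tied to thirty-second (sixteenth + thirty-second) = 3; dotted sixteenth note = 3.
Adding: 2 + 24 + 6 + 12 + 4 + 6 + 3 + 6 + 3 + 3 = 69.
69 ÷ 48 = 1 complete bar with 21 left over.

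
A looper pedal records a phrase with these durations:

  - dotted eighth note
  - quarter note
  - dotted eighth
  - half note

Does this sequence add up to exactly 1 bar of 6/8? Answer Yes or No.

One bar of 6/8 = 12 sixteenth notes.
Working in sixteenth notes: dotted eighth note = 3; quarter note = 4; dotted eighth = 3; half note = 8.
Adding: 3 + 4 + 3 + 8 = 18.
18 exceeds 12, so the answer is No.

No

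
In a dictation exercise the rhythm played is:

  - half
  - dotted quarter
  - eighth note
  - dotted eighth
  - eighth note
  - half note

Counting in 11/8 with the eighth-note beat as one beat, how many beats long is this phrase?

One eighth-note beat = 2 sixteenth notes.
Convert each value to sixteenth notes: half = 8; dotted quarter = 6; eighth note = 2; dotted eighth = 3; eighth note = 2; half note = 8.
Altogether 8 + 6 + 2 + 3 + 2 + 8 = 29.
29 ÷ 2 = 14.5 beats.

14.5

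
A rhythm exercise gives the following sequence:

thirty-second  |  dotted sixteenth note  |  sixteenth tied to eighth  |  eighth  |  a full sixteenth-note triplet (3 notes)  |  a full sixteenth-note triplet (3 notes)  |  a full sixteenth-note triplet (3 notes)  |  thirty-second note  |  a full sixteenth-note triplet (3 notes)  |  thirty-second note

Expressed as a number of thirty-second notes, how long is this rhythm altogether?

Working in thirty-second notes: thirty-second = 1; dotted sixteenth note = 3; sixteenth tied to eighth (sixteenth + eighth) = 6; eighth = 4; a full sixteenth-note triplet (3 notes) (three triplet sixteenths span one eighth) = 4; a full sixteenth-note triplet (3 notes) (three triplet sixteenths span one eighth) = 4; a full sixteenth-note triplet (3 notes) (three triplet sixteenths span one eighth) = 4; thirty-second note = 1; a full sixteenth-note triplet (3 notes) (three triplet sixteenths span one eighth) = 4; thirty-second note = 1.
Sum: 1 + 3 + 6 + 4 + 4 + 4 + 4 + 1 + 4 + 1 = 32 thirty-second notes.

32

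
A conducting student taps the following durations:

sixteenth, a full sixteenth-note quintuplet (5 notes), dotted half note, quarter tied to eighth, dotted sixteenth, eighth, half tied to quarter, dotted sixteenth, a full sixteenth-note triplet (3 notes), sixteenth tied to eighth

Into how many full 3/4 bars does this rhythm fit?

3

One bar of 3/4 = 24 thirty-second notes.
Express everything in thirty-second notes: sixteenth = 2; a full sixteenth-note quintuplet (5 notes) (five quintuplet sixteenths span one quarter) = 8; dotted half note = 24; quarter tied to eighth (quarter + eighth) = 12; dotted sixteenth = 3; eighth = 4; half tied to quarter (half + quarter) = 24; dotted sixteenth = 3; a full sixteenth-note triplet (3 notes) (three triplet sixteenths span one eighth) = 4; sixteenth tied to eighth (sixteenth + eighth) = 6.
Adding: 2 + 8 + 24 + 12 + 3 + 4 + 24 + 3 + 4 + 6 = 90.
90 ÷ 24 = 3 complete bars with 18 left over.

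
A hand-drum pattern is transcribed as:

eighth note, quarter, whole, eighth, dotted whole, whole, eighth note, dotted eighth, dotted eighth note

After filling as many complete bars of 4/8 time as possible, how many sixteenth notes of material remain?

0

One bar of 4/8 = 8 sixteenth notes.
Convert each value to sixteenth notes: eighth note = 2; quarter = 4; whole = 16; eighth = 2; dotted whole = 24; whole = 16; eighth note = 2; dotted eighth = 3; dotted eighth note = 3.
Total: 2 + 4 + 16 + 2 + 24 + 16 + 2 + 3 + 3 = 72.
72 ÷ 8 = 9 complete bars with 0 sixteenth notes remaining.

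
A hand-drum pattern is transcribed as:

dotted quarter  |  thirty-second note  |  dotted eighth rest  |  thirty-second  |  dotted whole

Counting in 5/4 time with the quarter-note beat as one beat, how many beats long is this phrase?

8.5

One quarter-note beat = 8 thirty-second notes.
Convert each value to thirty-second notes: dotted quarter = 12; thirty-second note = 1; dotted eighth rest = 6; thirty-second = 1; dotted whole = 48.
Altogether 12 + 1 + 6 + 1 + 48 = 68.
68 ÷ 8 = 8.5 beats.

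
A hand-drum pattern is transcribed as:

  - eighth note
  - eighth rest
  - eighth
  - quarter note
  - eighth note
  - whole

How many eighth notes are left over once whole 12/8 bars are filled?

2

One bar of 12/8 = 12 eighth notes.
Working in eighth notes: eighth note = 1; eighth rest = 1; eighth = 1; quarter note = 2; eighth note = 1; whole = 8.
Total: 1 + 1 + 1 + 2 + 1 + 8 = 14.
14 ÷ 12 = 1 complete bar with 2 eighth notes remaining.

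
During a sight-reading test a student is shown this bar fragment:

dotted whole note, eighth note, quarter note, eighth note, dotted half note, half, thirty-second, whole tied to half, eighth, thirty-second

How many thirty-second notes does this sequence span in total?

In thirty-second notes: dotted whole note = 48; eighth note = 4; quarter note = 8; eighth note = 4; dotted half note = 24; half = 16; thirty-second = 1; whole tied to half (whole + half) = 48; eighth = 4; thirty-second = 1.
Altogether 48 + 4 + 8 + 4 + 24 + 16 + 1 + 48 + 4 + 1 = 158 thirty-second notes.

158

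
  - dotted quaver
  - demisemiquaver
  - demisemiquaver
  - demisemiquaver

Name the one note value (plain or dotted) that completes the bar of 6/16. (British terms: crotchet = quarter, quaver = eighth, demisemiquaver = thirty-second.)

The bar of 6/16 = 12 thirty-second notes.
Express everything in thirty-second notes: dotted quaver = 6; demisemiquaver = 1; demisemiquaver = 1; demisemiquaver = 1.
Sum: 6 + 1 + 1 + 1 = 9.
Remaining: 12 − 9 = 3 thirty-second notes, which is a dotted sixteenth note.

dotted sixteenth note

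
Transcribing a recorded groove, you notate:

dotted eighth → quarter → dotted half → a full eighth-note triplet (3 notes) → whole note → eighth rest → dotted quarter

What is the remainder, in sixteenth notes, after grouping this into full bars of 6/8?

11

One bar of 6/8 = 12 sixteenth notes.
Express everything in sixteenth notes: dotted eighth = 3; quarter = 4; dotted half = 12; a full eighth-note triplet (3 notes) (three triplet eighths span one quarter) = 4; whole note = 16; eighth rest = 2; dotted quarter = 6.
Total: 3 + 4 + 12 + 4 + 16 + 2 + 6 = 47.
47 ÷ 12 = 3 complete bars with 11 sixteenth notes remaining.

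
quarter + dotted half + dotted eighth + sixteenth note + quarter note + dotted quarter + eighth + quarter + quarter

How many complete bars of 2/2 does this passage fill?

2

One bar of 2/2 = 16 sixteenth notes.
Working in sixteenth notes: quarter = 4; dotted half = 12; dotted eighth = 3; sixteenth note = 1; quarter note = 4; dotted quarter = 6; eighth = 2; quarter = 4; quarter = 4.
Sum: 4 + 12 + 3 + 1 + 4 + 6 + 2 + 4 + 4 = 40.
40 ÷ 16 = 2 complete bars with 8 left over.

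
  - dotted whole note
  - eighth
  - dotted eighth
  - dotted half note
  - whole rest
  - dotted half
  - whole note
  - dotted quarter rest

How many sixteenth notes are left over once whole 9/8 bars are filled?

One bar of 9/8 = 18 sixteenth notes.
In sixteenth notes: dotted whole note = 24; eighth = 2; dotted eighth = 3; dotted half note = 12; whole rest = 16; dotted half = 12; whole note = 16; dotted quarter rest = 6.
Adding: 24 + 2 + 3 + 12 + 16 + 12 + 16 + 6 = 91.
91 ÷ 18 = 5 complete bars with 1 sixteenth note remaining.

1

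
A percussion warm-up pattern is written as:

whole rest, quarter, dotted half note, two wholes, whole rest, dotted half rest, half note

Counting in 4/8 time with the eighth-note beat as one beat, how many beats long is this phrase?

One eighth-note beat = 2 sixteenth notes.
Working in sixteenth notes: whole rest = 16; quarter = 4; dotted half note = 12; whole = 16; whole = 16; whole rest = 16; dotted half rest = 12; half note = 8.
Sum: 16 + 4 + 12 + 16 + 16 + 16 + 12 + 8 = 100.
100 ÷ 2 = 50 beats.

50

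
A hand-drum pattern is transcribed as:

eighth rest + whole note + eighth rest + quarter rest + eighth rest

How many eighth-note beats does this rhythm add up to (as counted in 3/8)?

13

One eighth-note beat = 2 sixteenth notes.
Each duration in sixteenth notes: eighth rest = 2; whole note = 16; eighth rest = 2; quarter rest = 4; eighth rest = 2.
Total: 2 + 16 + 2 + 4 + 2 = 26.
26 ÷ 2 = 13 beats.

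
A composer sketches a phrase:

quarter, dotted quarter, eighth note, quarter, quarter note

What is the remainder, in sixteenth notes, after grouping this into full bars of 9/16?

One bar of 9/16 = 9 sixteenth notes.
Each duration in sixteenth notes: quarter = 4; dotted quarter = 6; eighth note = 2; quarter = 4; quarter note = 4.
Adding: 4 + 6 + 2 + 4 + 4 = 20.
20 ÷ 9 = 2 complete bars with 2 sixteenth notes remaining.

2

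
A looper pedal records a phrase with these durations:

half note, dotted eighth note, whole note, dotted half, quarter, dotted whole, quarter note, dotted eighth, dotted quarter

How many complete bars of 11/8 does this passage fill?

3

One bar of 11/8 = 22 sixteenth notes.
Express everything in sixteenth notes: half note = 8; dotted eighth note = 3; whole note = 16; dotted half = 12; quarter = 4; dotted whole = 24; quarter note = 4; dotted eighth = 3; dotted quarter = 6.
Sum: 8 + 3 + 16 + 12 + 4 + 24 + 4 + 3 + 6 = 80.
80 ÷ 22 = 3 complete bars with 14 left over.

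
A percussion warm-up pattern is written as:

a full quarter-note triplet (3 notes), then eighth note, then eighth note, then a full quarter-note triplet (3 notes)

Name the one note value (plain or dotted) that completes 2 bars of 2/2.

2 bars of 2/2 = 16 eighth notes.
In eighth notes: a full quarter-note triplet (3 notes) (three triplet quarters span one half) = 4; eighth note = 1; eighth note = 1; a full quarter-note triplet (3 notes) (three triplet quarters span one half) = 4.
Sum: 4 + 1 + 1 + 4 = 10.
Remaining: 16 − 10 = 6 eighth notes, which is a dotted half note.

dotted half note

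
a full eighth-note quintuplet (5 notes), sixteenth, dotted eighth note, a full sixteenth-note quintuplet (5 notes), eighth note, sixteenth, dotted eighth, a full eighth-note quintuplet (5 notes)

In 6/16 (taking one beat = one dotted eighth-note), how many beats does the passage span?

10

One dotted eighth-note beat = 3 sixteenth notes.
Working in sixteenth notes: a full eighth-note quintuplet (5 notes) (five quintuplet eighths span one half) = 8; sixteenth = 1; dotted eighth note = 3; a full sixteenth-note quintuplet (5 notes) (five quintuplet sixteenths span one quarter) = 4; eighth note = 2; sixteenth = 1; dotted eighth = 3; a full eighth-note quintuplet (5 notes) (five quintuplet eighths span one half) = 8.
Sum: 8 + 1 + 3 + 4 + 2 + 1 + 3 + 8 = 30.
30 ÷ 3 = 10 beats.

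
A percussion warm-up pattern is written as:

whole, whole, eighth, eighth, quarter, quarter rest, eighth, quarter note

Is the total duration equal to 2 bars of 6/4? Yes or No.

No

One bar of 6/4 = 12 eighth notes, so 2 bars = 24.
In eighth notes: whole = 8; whole = 8; eighth = 1; eighth = 1; quarter = 2; quarter rest = 2; eighth = 1; quarter note = 2.
Total: 8 + 8 + 1 + 1 + 2 + 2 + 1 + 2 = 25.
25 exceeds 24, so the answer is No.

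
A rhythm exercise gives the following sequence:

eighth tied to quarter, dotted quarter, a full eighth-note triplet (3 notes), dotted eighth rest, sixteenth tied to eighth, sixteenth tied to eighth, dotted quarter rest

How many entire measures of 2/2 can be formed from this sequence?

1

One bar of 2/2 = 16 sixteenth notes.
Express everything in sixteenth notes: eighth tied to quarter (eighth + quarter) = 6; dotted quarter = 6; a full eighth-note triplet (3 notes) (three triplet eighths span one quarter) = 4; dotted eighth rest = 3; sixteenth tied to eighth (sixteenth + eighth) = 3; sixteenth tied to eighth (sixteenth + eighth) = 3; dotted quarter rest = 6.
Altogether 6 + 6 + 4 + 3 + 3 + 3 + 6 = 31.
31 ÷ 16 = 1 complete bar with 15 left over.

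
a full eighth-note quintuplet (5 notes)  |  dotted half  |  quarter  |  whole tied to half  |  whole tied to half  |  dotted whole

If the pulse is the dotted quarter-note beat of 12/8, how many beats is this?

16

One dotted quarter-note beat = 3 eighth notes.
Each duration in eighth notes: a full eighth-note quintuplet (5 notes) (five quintuplet eighths span one half) = 4; dotted half = 6; quarter = 2; whole tied to half (whole + half) = 12; whole tied to half (whole + half) = 12; dotted whole = 12.
Sum: 4 + 6 + 2 + 12 + 12 + 12 = 48.
48 ÷ 3 = 16 beats.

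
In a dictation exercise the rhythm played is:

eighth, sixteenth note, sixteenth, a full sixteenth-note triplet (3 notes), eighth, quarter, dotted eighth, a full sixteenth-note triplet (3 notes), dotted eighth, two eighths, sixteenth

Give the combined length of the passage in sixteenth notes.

25

Working in sixteenth notes: eighth = 2; sixteenth note = 1; sixteenth = 1; a full sixteenth-note triplet (3 notes) (three triplet sixteenths span one eighth) = 2; eighth = 2; quarter = 4; dotted eighth = 3; a full sixteenth-note triplet (3 notes) (three triplet sixteenths span one eighth) = 2; dotted eighth = 3; eighth = 2; eighth = 2; sixteenth = 1.
Sum: 2 + 1 + 1 + 2 + 2 + 4 + 3 + 2 + 3 + 2 + 2 + 1 = 25 sixteenth notes.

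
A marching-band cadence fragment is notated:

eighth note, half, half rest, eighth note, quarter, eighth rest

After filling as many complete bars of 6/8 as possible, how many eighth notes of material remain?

One bar of 6/8 = 6 eighth notes.
Each duration in eighth notes: eighth note = 1; half = 4; half rest = 4; eighth note = 1; quarter = 2; eighth rest = 1.
Sum: 1 + 4 + 4 + 1 + 2 + 1 = 13.
13 ÷ 6 = 2 complete bars with 1 eighth note remaining.

1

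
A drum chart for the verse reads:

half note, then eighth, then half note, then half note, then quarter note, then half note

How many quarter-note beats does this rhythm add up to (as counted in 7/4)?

9.5

One quarter-note beat = 2 eighth notes.
Working in eighth notes: half note = 4; eighth = 1; half note = 4; half note = 4; quarter note = 2; half note = 4.
Total: 4 + 1 + 4 + 4 + 2 + 4 = 19.
19 ÷ 2 = 9.5 beats.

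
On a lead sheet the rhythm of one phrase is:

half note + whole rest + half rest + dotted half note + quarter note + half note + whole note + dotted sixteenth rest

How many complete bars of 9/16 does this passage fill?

8

One bar of 9/16 = 18 thirty-second notes.
Working in thirty-second notes: half note = 16; whole rest = 32; half rest = 16; dotted half note = 24; quarter note = 8; half note = 16; whole note = 32; dotted sixteenth rest = 3.
Adding: 16 + 32 + 16 + 24 + 8 + 16 + 32 + 3 = 147.
147 ÷ 18 = 8 complete bars with 3 left over.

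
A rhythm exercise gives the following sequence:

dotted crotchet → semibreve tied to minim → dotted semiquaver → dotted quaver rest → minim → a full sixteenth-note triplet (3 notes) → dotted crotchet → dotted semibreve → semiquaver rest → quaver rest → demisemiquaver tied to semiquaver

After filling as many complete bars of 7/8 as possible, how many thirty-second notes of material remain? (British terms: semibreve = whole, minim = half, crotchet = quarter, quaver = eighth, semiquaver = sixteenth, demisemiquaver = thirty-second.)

One bar of 7/8 = 28 thirty-second notes.
Express everything in thirty-second notes: dotted crotchet = 12; semibreve tied to minim (semibreve + minim) = 48; dotted semiquaver = 3; dotted quaver rest = 6; minim = 16; a full sixteenth-note triplet (3 notes) (three triplet sixteenths span one eighth) = 4; dotted crotchet = 12; dotted semibreve = 48; semiquaver rest = 2; quaver rest = 4; demisemiquaver tied to semiquaver (demisemiquaver + semiquaver) = 3.
Altogether 12 + 48 + 3 + 6 + 16 + 4 + 12 + 48 + 2 + 4 + 3 = 158.
158 ÷ 28 = 5 complete bars with 18 thirty-second notes remaining.

18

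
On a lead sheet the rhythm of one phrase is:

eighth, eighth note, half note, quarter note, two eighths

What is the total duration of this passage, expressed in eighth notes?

Express everything in eighth notes: eighth = 1; eighth note = 1; half note = 4; quarter note = 2; eighth = 1; eighth = 1.
Altogether 1 + 1 + 4 + 2 + 1 + 1 = 10 eighth notes.

10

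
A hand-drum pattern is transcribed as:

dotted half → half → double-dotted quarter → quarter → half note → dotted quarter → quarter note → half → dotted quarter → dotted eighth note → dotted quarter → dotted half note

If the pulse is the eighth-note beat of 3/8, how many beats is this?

42

One eighth-note beat = 2 sixteenth notes.
Working in sixteenth notes: dotted half = 12; half = 8; double-dotted quarter = 7; quarter = 4; half note = 8; dotted quarter = 6; quarter note = 4; half = 8; dotted quarter = 6; dotted eighth note = 3; dotted quarter = 6; dotted half note = 12.
Adding: 12 + 8 + 7 + 4 + 8 + 6 + 4 + 8 + 6 + 3 + 6 + 12 = 84.
84 ÷ 2 = 42 beats.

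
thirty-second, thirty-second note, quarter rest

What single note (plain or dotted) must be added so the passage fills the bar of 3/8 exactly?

sixteenth note

The bar of 3/8 = 12 thirty-second notes.
Each duration in thirty-second notes: thirty-second = 1; thirty-second note = 1; quarter rest = 8.
Altogether 1 + 1 + 8 = 10.
Remaining: 12 − 10 = 2 thirty-second notes, which is a sixteenth note.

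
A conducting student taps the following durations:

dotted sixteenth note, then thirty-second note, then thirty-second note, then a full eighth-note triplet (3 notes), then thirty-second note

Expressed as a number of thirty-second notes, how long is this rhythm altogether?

14

Express everything in thirty-second notes: dotted sixteenth note = 3; thirty-second note = 1; thirty-second note = 1; a full eighth-note triplet (3 notes) (three triplet eighths span one quarter) = 8; thirty-second note = 1.
Sum: 3 + 1 + 1 + 8 + 1 = 14 thirty-second notes.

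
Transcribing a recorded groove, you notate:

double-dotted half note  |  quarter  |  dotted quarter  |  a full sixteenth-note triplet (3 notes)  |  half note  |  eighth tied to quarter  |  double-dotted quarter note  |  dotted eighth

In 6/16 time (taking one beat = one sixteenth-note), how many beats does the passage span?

50

One sixteenth-note beat = 2 thirty-second notes.
In thirty-second notes: double-dotted half note = 28; quarter = 8; dotted quarter = 12; a full sixteenth-note triplet (3 notes) (three triplet sixteenths span one eighth) = 4; half note = 16; eighth tied to quarter (eighth + quarter) = 12; double-dotted quarter note = 14; dotted eighth = 6.
Sum: 28 + 8 + 12 + 4 + 16 + 12 + 14 + 6 = 100.
100 ÷ 2 = 50 beats.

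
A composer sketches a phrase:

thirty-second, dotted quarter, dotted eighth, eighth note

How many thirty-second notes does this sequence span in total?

Each duration in thirty-second notes: thirty-second = 1; dotted quarter = 12; dotted eighth = 6; eighth note = 4.
Adding: 1 + 12 + 6 + 4 = 23 thirty-second notes.

23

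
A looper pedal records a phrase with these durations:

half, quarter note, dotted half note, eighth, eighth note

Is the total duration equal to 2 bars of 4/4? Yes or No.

No

One bar of 4/4 = 8 eighth notes, so 2 bars = 16.
Convert each value to eighth notes: half = 4; quarter note = 2; dotted half note = 6; eighth = 1; eighth note = 1.
Total: 4 + 2 + 6 + 1 + 1 = 14.
14 falls short of 16, so the answer is No.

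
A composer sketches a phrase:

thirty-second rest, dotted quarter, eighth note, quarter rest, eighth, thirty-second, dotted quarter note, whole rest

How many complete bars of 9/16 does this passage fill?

4

One bar of 9/16 = 18 thirty-second notes.
Working in thirty-second notes: thirty-second rest = 1; dotted quarter = 12; eighth note = 4; quarter rest = 8; eighth = 4; thirty-second = 1; dotted quarter note = 12; whole rest = 32.
Altogether 1 + 12 + 4 + 8 + 4 + 1 + 12 + 32 = 74.
74 ÷ 18 = 4 complete bars with 2 left over.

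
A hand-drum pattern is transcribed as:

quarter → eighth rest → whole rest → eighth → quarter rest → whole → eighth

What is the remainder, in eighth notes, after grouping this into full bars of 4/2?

One bar of 4/2 = 16 eighth notes.
Express everything in eighth notes: quarter = 2; eighth rest = 1; whole rest = 8; eighth = 1; quarter rest = 2; whole = 8; eighth = 1.
Altogether 2 + 1 + 8 + 1 + 2 + 8 + 1 = 23.
23 ÷ 16 = 1 complete bar with 7 eighth notes remaining.

7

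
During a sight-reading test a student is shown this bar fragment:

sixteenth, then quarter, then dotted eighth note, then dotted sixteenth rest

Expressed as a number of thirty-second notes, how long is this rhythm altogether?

19

In thirty-second notes: sixteenth = 2; quarter = 8; dotted eighth note = 6; dotted sixteenth rest = 3.
Altogether 2 + 8 + 6 + 3 = 19 thirty-second notes.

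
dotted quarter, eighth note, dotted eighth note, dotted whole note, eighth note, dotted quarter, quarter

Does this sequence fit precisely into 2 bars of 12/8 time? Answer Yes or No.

One bar of 12/8 = 24 sixteenth notes, so 2 bars = 48.
In sixteenth notes: dotted quarter = 6; eighth note = 2; dotted eighth note = 3; dotted whole note = 24; eighth note = 2; dotted quarter = 6; quarter = 4.
Sum: 6 + 2 + 3 + 24 + 2 + 6 + 4 = 47.
47 falls short of 48, so the answer is No.

No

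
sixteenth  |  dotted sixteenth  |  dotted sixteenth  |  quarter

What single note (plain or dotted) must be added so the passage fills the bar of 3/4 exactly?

The bar of 3/4 = 24 thirty-second notes.
Each duration in thirty-second notes: sixteenth = 2; dotted sixteenth = 3; dotted sixteenth = 3; quarter = 8.
Total: 2 + 3 + 3 + 8 = 16.
Remaining: 24 − 16 = 8 thirty-second notes, which is a quarter note.

quarter note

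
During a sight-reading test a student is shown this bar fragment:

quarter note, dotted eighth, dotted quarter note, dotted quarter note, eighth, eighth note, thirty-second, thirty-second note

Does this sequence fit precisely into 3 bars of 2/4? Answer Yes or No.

One bar of 2/4 = 16 thirty-second notes, so 3 bars = 48.
Each duration in thirty-second notes: quarter note = 8; dotted eighth = 6; dotted quarter note = 12; dotted quarter note = 12; eighth = 4; eighth note = 4; thirty-second = 1; thirty-second note = 1.
Adding: 8 + 6 + 12 + 12 + 4 + 4 + 1 + 1 = 48.
48 equals 48, so the answer is Yes.

Yes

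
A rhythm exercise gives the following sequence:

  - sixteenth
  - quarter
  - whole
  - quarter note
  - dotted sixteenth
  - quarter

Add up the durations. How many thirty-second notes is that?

Each duration in thirty-second notes: sixteenth = 2; quarter = 8; whole = 32; quarter note = 8; dotted sixteenth = 3; quarter = 8.
Altogether 2 + 8 + 32 + 8 + 3 + 8 = 61 thirty-second notes.

61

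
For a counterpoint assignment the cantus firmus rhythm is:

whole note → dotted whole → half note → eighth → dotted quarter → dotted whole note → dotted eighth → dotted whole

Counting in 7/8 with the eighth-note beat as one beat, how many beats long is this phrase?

53.5

One eighth-note beat = 2 sixteenth notes.
In sixteenth notes: whole note = 16; dotted whole = 24; half note = 8; eighth = 2; dotted quarter = 6; dotted whole note = 24; dotted eighth = 3; dotted whole = 24.
Total: 16 + 24 + 8 + 2 + 6 + 24 + 3 + 24 = 107.
107 ÷ 2 = 53.5 beats.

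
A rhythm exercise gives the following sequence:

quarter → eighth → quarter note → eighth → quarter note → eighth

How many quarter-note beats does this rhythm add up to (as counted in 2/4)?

One quarter-note beat = 2 eighth notes.
Each duration in eighth notes: quarter = 2; eighth = 1; quarter note = 2; eighth = 1; quarter note = 2; eighth = 1.
Adding: 2 + 1 + 2 + 1 + 2 + 1 = 9.
9 ÷ 2 = 4.5 beats.

4.5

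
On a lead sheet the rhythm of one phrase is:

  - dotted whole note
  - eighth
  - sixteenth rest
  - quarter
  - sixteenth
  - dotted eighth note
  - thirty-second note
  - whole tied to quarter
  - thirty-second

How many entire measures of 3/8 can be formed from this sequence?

One bar of 3/8 = 12 thirty-second notes.
Each duration in thirty-second notes: dotted whole note = 48; eighth = 4; sixteenth rest = 2; quarter = 8; sixteenth = 2; dotted eighth note = 6; thirty-second note = 1; whole tied to quarter (whole + quarter) = 40; thirty-second = 1.
Altogether 48 + 4 + 2 + 8 + 2 + 6 + 1 + 40 + 1 = 112.
112 ÷ 12 = 9 complete bars with 4 left over.

9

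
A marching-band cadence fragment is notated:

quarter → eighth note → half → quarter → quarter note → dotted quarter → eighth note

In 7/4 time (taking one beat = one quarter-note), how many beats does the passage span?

7.5

One quarter-note beat = 2 eighth notes.
Convert each value to eighth notes: quarter = 2; eighth note = 1; half = 4; quarter = 2; quarter note = 2; dotted quarter = 3; eighth note = 1.
Total: 2 + 1 + 4 + 2 + 2 + 3 + 1 = 15.
15 ÷ 2 = 7.5 beats.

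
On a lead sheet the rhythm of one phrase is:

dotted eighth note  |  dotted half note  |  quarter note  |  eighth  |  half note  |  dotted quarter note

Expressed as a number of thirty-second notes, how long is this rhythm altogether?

Working in thirty-second notes: dotted eighth note = 6; dotted half note = 24; quarter note = 8; eighth = 4; half note = 16; dotted quarter note = 12.
Altogether 6 + 24 + 8 + 4 + 16 + 12 = 70 thirty-second notes.

70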